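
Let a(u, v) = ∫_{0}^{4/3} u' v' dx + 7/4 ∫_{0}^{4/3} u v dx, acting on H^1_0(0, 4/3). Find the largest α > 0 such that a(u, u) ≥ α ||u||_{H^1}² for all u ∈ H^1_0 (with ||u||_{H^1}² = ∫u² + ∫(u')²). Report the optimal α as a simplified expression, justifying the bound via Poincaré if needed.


α = 1

Coercivity of a(·,·) on H^1_0(0, 4/3) means a(u, u) ≥ α ||u||_{H^1}² for every u ∈ H^1_0.
The interval has length L = 4/3, and Poincaré/coercivity depend only on L. Here a(u, u) = ∫(u')² + (7/4)·∫u².
Here c = 7/4 ≥ 1, so a(u,u) = ∫(u')² + c∫u² ≥ ∫(u')² + ∫u² = ||u||_{H^1}², i.e. α = 1 works. No larger α is possible: a(u,u) ≥ α||u||_{H^1}² means (1−α)∫(u')² ≥ (α−c)∫u², and for the modes u_n = sin(nπ(x−x₀)/L) (x₀ the left endpoint) one has ∫u_n²/∫(u_n')² = (L/(nπ))² → 0, so a(u_n,u_n)/||u_n||_{H^1}² → 1. Hence the optimal constant is α = 1.
Therefore α = 1.


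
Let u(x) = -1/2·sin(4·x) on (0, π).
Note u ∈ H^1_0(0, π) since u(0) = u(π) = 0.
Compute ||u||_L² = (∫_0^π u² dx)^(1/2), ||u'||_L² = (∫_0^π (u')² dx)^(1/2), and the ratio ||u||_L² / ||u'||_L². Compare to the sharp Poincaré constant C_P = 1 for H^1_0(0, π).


||u||_L² / ||u'||_L² = 1/4 < C_P = 1.

u(x) = -1/2·sin(4·x), so u'(x) = -2*cos(4*x).
Writing u(x) = A·sin(kπx/L) with A = -1/2 and k = 4, use ∫_0^L sin²(kπx/L) dx = L/2 and ∫_0^L cos²(kπx/L) dx = L/2.
u² = 1/4·sin²(4·x) and (u')² = 4·cos²(4·x), and each of sin², cos² integrates to L/2 = π/2 over (0, π).
∫_0^π u² dx = π/8, so ||u||_L² = sqrt(2)*sqrt(π)/4.
∫_0^π (u')² dx = 2*π, so ||u'||_L² = sqrt(2)*sqrt(π).
Ratio ||u||_L² / ||u'||_L² = 1/4.
Sharp Poincaré constant on H^1_0(0, π) is C_P = L/π = 1, achieved by sin(x).
This is the k = 4 harmonic; the ratio L/(kπ) is strictly less than C_P = L/π, consistent with the sharp inequality ||u||_L² ≤ C_P ||u'||_L².


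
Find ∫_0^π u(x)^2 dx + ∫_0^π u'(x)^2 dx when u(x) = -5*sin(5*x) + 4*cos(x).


||u||_{H^1(0,π)}^2 = 341*π

u'(x) = -4*sin(x) - 25*cos(5*x).
Expand u² and (u')² and integrate term by term on (0, π), using: for integers n ≥ 1, ∫_0^π sin²(nx) dx = ∫_0^π cos²(nx) dx = π/2; for n ≠ n', ∫_0^π sin(nx)sin(n'x) dx = ∫_0^π cos(nx)cos(n'x) dx = 0; and by product-to-sum, ∫_0^π sin(nx)cos(n'x) dx = ½∫_0^π [sin((n+n')x) + sin((n−n')x)] dx, which is 0 when n+n' is even and 2n/(n²−n'²) when n+n' is odd (it need not vanish on (0, π)).
  u² squared terms: (-5)²·∫sin(5x)² dx = 25·π/2 = 25*π/2;  (4)²·∫cos(x)² dx = 16·π/2 = 8*π.
  u² cross terms: 2·(-5)·(4)·∫sin(5x)·cos(x) dx = -40·(0) = 0.
  So ∫_0^π u² dx = 25*π/2 + 8*π + 0 = 41*π/2.
  (u')² squared terms: (-25)²·∫cos(5x)² dx = 625·π/2 = 625*π/2;  (-4)²·∫sin(x)² dx = 16·π/2 = 8*π.
  (u')² cross terms: 2·(-25)·(-4)·∫cos(5x)·sin(x) dx = 200·(0) = 0.
  So ∫_0^π (u')² dx = 625*π/2 + 8*π + 0 = 641*π/2.
||u||_{H^1}^2 = (41*π/2) + (641*π/2) = 341*π.


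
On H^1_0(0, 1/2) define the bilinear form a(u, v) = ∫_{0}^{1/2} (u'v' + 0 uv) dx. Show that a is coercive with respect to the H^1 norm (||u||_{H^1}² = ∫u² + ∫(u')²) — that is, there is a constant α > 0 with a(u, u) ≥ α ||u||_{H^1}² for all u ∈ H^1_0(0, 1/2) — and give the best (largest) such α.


α = 4*π^2/(1 + 4*π^2)

Coercivity of a(·,·) on H^1_0(0, 1/2) means a(u, u) ≥ α ||u||_{H^1}² for every u ∈ H^1_0.
The interval has length L = 1/2, and Poincaré/coercivity depend only on L. Here a(u, u) = ∫(u')² + (0)·∫u².
Here c = 0, so a(u,u) = ∫(u')² alone. The condition a(u,u) ≥ α||u||_{H^1}² reads (1−α)∫(u')² ≥ (α−c)∫u². Any admissible α is ≤ 1 (rapidly oscillating u have ∫u²/∫(u')² → 0), and α = 1 would force 0 ≥ (1−c)∫u², impossible since c < 1; so 1−α > 0. By the sharp Poincaré inequality on H^1_0 of an interval of length L, ∫(u')² ≥ (π/L)²∫u² with equality for the first sine mode sin(π(x−x₀)/L) (x₀ the left endpoint), so the inequality holds for all u iff (1−α)(π/L)² ≥ α − c, i.e. α ≤ ((π/L)² + c)/((π/L)² + 1) = (1 + c(L/π)²)/(1 + (L/π)²). (Direct route, valid since c ≤ 0: Poincaré gives c∫u² ≥ c(L/π)²∫(u')², so a(u,u) ≥ (1 + c(L/π)²)∫(u')², while ||u||_{H^1}² ≤ (1 + (L/π)²)∫(u')²; dividing yields the same α.) With (π/L)² = 4*π^2 and c = 0, the largest admissible constant is α = ((π/L)² + c)/((π/L)² + 1).
Simplifying, α = 4*π^2/(1 + 4*π^2).


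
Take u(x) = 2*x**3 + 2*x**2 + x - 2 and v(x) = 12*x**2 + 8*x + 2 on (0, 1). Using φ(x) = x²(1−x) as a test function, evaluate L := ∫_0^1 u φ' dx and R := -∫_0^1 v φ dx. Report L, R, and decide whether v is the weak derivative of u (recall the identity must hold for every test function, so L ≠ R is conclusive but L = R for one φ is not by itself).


LHS = -29/60, RHS = -29/30. No, v is not the weak derivative of u.

u(x) = 2*x**3 + 2*x**2 + x - 2, classical derivative u'(x) = 6*x**2 + 4*x + 1.
φ(x) = x²(1−x), so φ'(x) = x*(2 - 3*x).
Note φ(0) = φ(1) = 0, so the boundary term u·φ vanishes.
LHS = ∫_0^1 u(x) φ'(x) dx = ∫_0^1 (-6*x^5 - 2*x^4 + x^3 + 8*x^2 - 4*x) dx. Term by term:
  ∫_0^1 -6*x^5 dx = -1;  ∫_0^1 -2*x^4 dx = -2/5;  ∫_0^1 x^3 dx = 1/4;
  ∫_0^1 8*x^2 dx = 8/3;  ∫_0^1 -4*x dx = -2.
Sum: -1 − 2/5 + 1/4 + 8/3 − 2 = -29/60.
So LHS = -29/60.
∫_0^1 v(x) φ(x) dx = ∫_0^1 (-12*x^5 + 4*x^4 + 6*x^3 + 2*x^2) dx. Term by term:
  ∫_0^1 -12*x^5 dx = -2;  ∫_0^1 4*x^4 dx = 4/5;  ∫_0^1 6*x^3 dx = 3/2;
  ∫_0^1 2*x^2 dx = 2/3.
Sum: -2 + 4/5 + 3/2 + 2/3 = 29/30.
So RHS = -∫_0^1 v(x) φ(x) dx = -29/30.
LHS − RHS = 29/60 ≠ 0, so the identity fails.
(For a valid weak derivative the identity must hold for EVERY test function, in particular this one. The failure shows v is NOT the weak derivative of u.)
Correct weak derivative would be u'(x) = 6*x**2 + 4*x + 1.


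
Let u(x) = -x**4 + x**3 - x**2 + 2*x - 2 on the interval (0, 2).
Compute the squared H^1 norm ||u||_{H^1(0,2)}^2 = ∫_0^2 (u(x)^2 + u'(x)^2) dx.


||u||_{H^1}^2 = 44704/315

The H^1 norm (squared) on an interval (0, L) is
  ||u||_{H^1}^2 = ∫_0^L u(x)^2 dx + ∫_0^L u'(x)^2 dx.
Compute u'(x) = -4*x**3 + 3*x**2 - 2*x + 2.
Then u(x)^2 = x**8 - 2*x**7 + 3*x**6 - 6*x**5 + 9*x**4 - 8*x**3 + 8*x**2 - 8*x + 4 and u'(x)^2 = 16*x**6 - 24*x**5 + 25*x**4 - 28*x**3 + 16*x**2 - 8*x + 4.
Integrate each monomial from 0 to 2 using ∫_0^2 c·x^n dx = c·2^(n+1)/(n+1):
  ∫_0^2 u(x)^2 dx = ∫_0^2 (x^8 - 2*x^7 + 3*x^6 - 6*x^5 + 9*x^4 - 8*x^3 + 8*x^2 - 8*x + 4) dx. Term by term:
    ∫_0^2 x^8 dx = 512/9;  ∫_0^2 -2*x^7 dx = -64;  ∫_0^2 3*x^6 dx = 384/7;
    ∫_0^2 -6*x^5 dx = -64;  ∫_0^2 9*x^4 dx = 288/5;  ∫_0^2 -8*x^3 dx = -32;
    ∫_0^2 8*x^2 dx = 64/3;  ∫_0^2 -8*x dx = -16;  ∫_0^2 4 dx = 8.
  Sum: 512/9 − 64 + 384/7 − 64 + 288/5 − 32 + 64/3 − 16 + 8 = 7144/315.
  ∫_0^2 u'(x)^2 dx = ∫_0^2 (16*x^6 - 24*x^5 + 25*x^4 - 28*x^3 + 16*x^2 - 8*x + 4) dx. Term by term:
    ∫_0^2 16*x^6 dx = 2048/7;  ∫_0^2 -24*x^5 dx = -256;  ∫_0^2 25*x^4 dx = 160;
    ∫_0^2 -28*x^3 dx = -112;  ∫_0^2 16*x^2 dx = 128/3;  ∫_0^2 -8*x dx = -16;
    ∫_0^2 4 dx = 8.
  Sum: 2048/7 − 256 + 160 − 112 + 128/3 − 16 + 8 = 2504/21.
Adding: ||u||_{H^1}^2 = 7144/315 + 2504/21 = 44704/315.


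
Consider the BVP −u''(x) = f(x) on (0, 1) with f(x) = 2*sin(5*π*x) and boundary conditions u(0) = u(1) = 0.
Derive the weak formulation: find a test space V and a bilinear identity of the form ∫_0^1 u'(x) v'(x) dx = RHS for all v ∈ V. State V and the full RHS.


V = H^1_0(0, 1) (so v(0) = v(1) = 0); weak form: ∫_0^1 u'v' dx = ∫_0^1 (2*sin(5*π*x)) v dx for all v ∈ V.

Multiply both sides by a test function v and integrate from 0 to 1:
  ∫_0^1 −u''(x) v(x) dx = ∫_0^1 f(x) v(x) dx.
Integrate the LHS by parts once:
  ∫_0^1 −u'' v dx = −[u'(x) v(x)]_0^1 + ∫_0^1 u'(x) v'(x) dx.
Thus ∫_0^1 u'(x) v'(x) dx = ∫_0^1 f(x) v(x) dx + [u'(x) v(x)]_0^1.
Choose V so that boundary terms are either known or forced to vanish.
u is Dirichlet: u(0) = u(1) = 0. Let V = H^1_0(0, 1); then v(0) = v(1) = 0, and [u' v]_0^1 = 0.
Weak formulation: find u (satisfying any essential BC) such that ∫_0^1 u'(x) v'(x) dx = ∫_0^1 f v dx for all v ∈ V.
Substituting f(x) = 2*sin(5*π*x), the right-hand side is ∫_0^1 (2*sin(5*π*x)) v dx.


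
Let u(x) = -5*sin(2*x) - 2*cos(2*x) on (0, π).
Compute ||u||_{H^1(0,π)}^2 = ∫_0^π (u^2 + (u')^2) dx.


||u||_{H^1(0,π)}^2 = 145*π/2

u'(x) = 4*sin(2*x) - 10*cos(2*x).
Expand u² and (u')² and integrate term by term on (0, π), using: for integers n ≥ 1, ∫_0^π sin²(nx) dx = ∫_0^π cos²(nx) dx = π/2; for n ≠ n', ∫_0^π sin(nx)sin(n'x) dx = ∫_0^π cos(nx)cos(n'x) dx = 0; and by product-to-sum, ∫_0^π sin(nx)cos(n'x) dx = ½∫_0^π [sin((n+n')x) + sin((n−n')x)] dx, which is 0 when n+n' is even and 2n/(n²−n'²) when n+n' is odd (it need not vanish on (0, π)).
  u² squared terms: (-5)²·∫sin(2x)² dx = 25·π/2 = 25*π/2;  (-2)²·∫cos(2x)² dx = 4·π/2 = 2*π.
  u² cross terms: 2·(-5)·(-2)·∫sin(2x)·cos(2x) dx = 20·(0) = 0.
  So ∫_0^π u² dx = 25*π/2 + 2*π + 0 = 29*π/2.
  (u')² squared terms: (-10)²·∫cos(2x)² dx = 100·π/2 = 50*π;  (4)²·∫sin(2x)² dx = 16·π/2 = 8*π.
  (u')² cross terms: 2·(-10)·(4)·∫cos(2x)·sin(2x) dx = -80·(0) = 0.
  So ∫_0^π (u')² dx = 50*π + 8*π + 0 = 58*π.
||u||_{H^1}^2 = (29*π/2) + (58*π) = 145*π/2.


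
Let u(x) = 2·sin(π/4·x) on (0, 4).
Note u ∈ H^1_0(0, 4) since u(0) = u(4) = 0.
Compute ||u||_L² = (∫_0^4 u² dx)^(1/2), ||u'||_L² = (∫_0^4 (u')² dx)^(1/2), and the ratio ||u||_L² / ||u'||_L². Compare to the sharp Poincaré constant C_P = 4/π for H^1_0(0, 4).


||u||_L² / ||u'||_L² = 4/π = C_P.

u(x) = 2·sin(π/4·x), so u'(x) = π*cos(π*x/4)/2.
Writing u(x) = A·sin(kπx/L) with A = 2 and k = 1, use ∫_0^L sin²(kπx/L) dx = L/2 and ∫_0^L cos²(kπx/L) dx = L/2.
u² = 4·sin²(π/4·x) and (u')² = π^2/4·cos²(π/4·x), and each of sin², cos² integrates to L/2 = 2 over (0, 4).
∫_0^4 u² dx = 8, so ||u||_L² = 2*sqrt(2).
∫_0^4 (u')² dx = π^2/2, so ||u'||_L² = sqrt(2)*π/2.
Ratio ||u||_L² / ||u'||_L² = 4/π.
Sharp Poincaré constant on H^1_0(0, 4) is C_P = L/π = 4/π, achieved by sin(π/4·x).
This is the k = 1 eigenfunction (up to amplitude), so the ratio equals the sharp Poincaré constant exactly.


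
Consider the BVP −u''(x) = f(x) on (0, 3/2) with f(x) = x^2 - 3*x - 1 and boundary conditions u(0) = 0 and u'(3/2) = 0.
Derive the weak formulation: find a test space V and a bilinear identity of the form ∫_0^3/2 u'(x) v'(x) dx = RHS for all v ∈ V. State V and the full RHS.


V = {v ∈ H^1(0, 3/2) : v(0) = 0} (test functions vanish at x = 0 where u is specified); weak form: ∫_0^3/2 u'v' dx = ∫_0^3/2 (x^2 - 3*x - 1) v dx for all v ∈ V.

Multiply both sides by a test function v and integrate from 0 to 3/2:
  ∫_0^3/2 −u''(x) v(x) dx = ∫_0^3/2 f(x) v(x) dx.
Integrate the LHS by parts once:
  ∫_0^3/2 −u'' v dx = −[u'(x) v(x)]_0^3/2 + ∫_0^3/2 u'(x) v'(x) dx.
Thus ∫_0^3/2 u'(x) v'(x) dx = ∫_0^3/2 f(x) v(x) dx + [u'(x) v(x)]_0^3/2.
Choose V so that boundary terms are either known or forced to vanish.
Mixed BC: u(0) = 0 (Dirichlet) and u'(3/2) = 0 (Neumann). Define V = {v ∈ H^1(0, 3/2) : v(0) = 0}. Then [u' v]_0^3/2 = u'(3/2)·v(3/2) − u'(0)·0 = 0.
Weak formulation: find u (satisfying any essential BC) such that ∫_0^3/2 u'(x) v'(x) dx = ∫_0^3/2 f v dx for all v ∈ V (Dirichlet at 0 absorbed into V; the Neumann datum at x = 3/2 is zero, so no boundary term remains).
Substituting f(x) = x^2 - 3*x - 1, the right-hand side is ∫_0^3/2 (x^2 - 3*x - 1) v dx.


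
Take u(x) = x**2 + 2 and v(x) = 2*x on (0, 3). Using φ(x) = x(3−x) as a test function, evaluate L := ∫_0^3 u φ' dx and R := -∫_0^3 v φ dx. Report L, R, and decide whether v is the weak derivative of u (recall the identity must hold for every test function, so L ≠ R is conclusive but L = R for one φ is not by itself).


LHS = -27/2, RHS = -27/2. Yes, v = u' weakly.

u(x) = x**2 + 2, classical derivative u'(x) = 2*x.
φ(x) = x(3−x), so φ'(x) = 3 - 2*x.
Note φ(0) = φ(3) = 0, so the boundary term u·φ vanishes.
LHS = ∫_0^3 u(x) φ'(x) dx = ∫_0^3 (-2*x^3 + 3*x^2 - 4*x + 6) dx. Term by term:
  ∫_0^3 -2*x^3 dx = -81/2;  ∫_0^3 3*x^2 dx = 27;  ∫_0^3 -4*x dx = -18;
  ∫_0^3 6 dx = 18.
Sum: -81/2 + 27 − 18 + 18 = -27/2.
So LHS = -27/2.
∫_0^3 v(x) φ(x) dx = ∫_0^3 (-2*x^3 + 6*x^2) dx. Term by term:
  ∫_0^3 -2*x^3 dx = -81/2;  ∫_0^3 6*x^2 dx = 54.
Sum: -81/2 + 54 = 27/2.
So RHS = -∫_0^3 v(x) φ(x) dx = -27/2.
LHS = RHS, so the identity holds for this test φ.
Moreover u is smooth here and v(x) = u'(x) = 2*x pointwise, so the identity holds for every test function. Hence v is the weak derivative of u.


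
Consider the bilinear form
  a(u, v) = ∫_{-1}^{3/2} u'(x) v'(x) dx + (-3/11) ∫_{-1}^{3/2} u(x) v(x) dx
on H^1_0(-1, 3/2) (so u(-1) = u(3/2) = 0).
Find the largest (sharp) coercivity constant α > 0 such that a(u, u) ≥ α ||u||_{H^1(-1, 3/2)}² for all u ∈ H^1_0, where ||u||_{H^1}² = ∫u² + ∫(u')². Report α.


α = (-75 + 44*π^2)/(11*(25 + 4*π^2))

Coercivity of a(·,·) on H^1_0(-1, 3/2) means a(u, u) ≥ α ||u||_{H^1}² for every u ∈ H^1_0.
The interval has length L = 5/2, and Poincaré/coercivity depend only on L. Here a(u, u) = ∫(u')² + (-3/11)·∫u².
Here c = -3/11 < 0 with |c| < (π/L)² = 4*π^2/25, so coercivity still holds. The condition a(u,u) ≥ α||u||_{H^1}² reads (1−α)∫(u')² ≥ (α−c)∫u². Any admissible α is ≤ 1 (rapidly oscillating u have ∫u²/∫(u')² → 0), and α = 1 would force 0 ≥ (1−c)∫u², impossible since c < 1; so 1−α > 0. By the sharp Poincaré inequality on H^1_0 of an interval of length L, ∫(u')² ≥ (π/L)²∫u² with equality for the first sine mode sin(π(x−x₀)/L) (x₀ the left endpoint), so the inequality holds for all u iff (1−α)(π/L)² ≥ α − c, i.e. α ≤ ((π/L)² + c)/((π/L)² + 1) = (1 + c(L/π)²)/(1 + (L/π)²). (Direct route, valid since c ≤ 0: Poincaré gives c∫u² ≥ c(L/π)²∫(u')², so a(u,u) ≥ (1 + c(L/π)²)∫(u')², while ||u||_{H^1}² ≤ (1 + (L/π)²)∫(u')²; dividing yields the same α.) With (π/L)² = 4*π^2/25 and c = -3/11, the largest admissible constant is α = ((π/L)² + c)/((π/L)² + 1).
Simplifying, α = (-75 + 44*π^2)/(11*(25 + 4*π^2)).


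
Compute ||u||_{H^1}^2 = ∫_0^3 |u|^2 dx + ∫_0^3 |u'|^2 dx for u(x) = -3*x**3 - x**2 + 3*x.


||u||_{H^1}^2 = 480393/70

The H^1 norm (squared) on an interval (0, L) is
  ||u||_{H^1}^2 = ∫_0^L u(x)^2 dx + ∫_0^L u'(x)^2 dx.
Compute u'(x) = -9*x**2 - 2*x + 3.
Then u(x)^2 = 9*x**6 + 6*x**5 - 17*x**4 - 6*x**3 + 9*x**2 and u'(x)^2 = 81*x**4 + 36*x**3 - 50*x**2 - 12*x + 9.
Integrate each monomial from 0 to 3 using ∫_0^3 c·x^n dx = c·3^(n+1)/(n+1):
  ∫_0^3 u(x)^2 dx = ∫_0^3 (9*x^6 + 6*x^5 - 17*x^4 - 6*x^3 + 9*x^2) dx. Term by term:
    ∫_0^3 9*x^6 dx = 19683/7;  ∫_0^3 6*x^5 dx = 729;  ∫_0^3 -17*x^4 dx = -4131/5;
    ∫_0^3 -6*x^3 dx = -243/2;  ∫_0^3 9*x^2 dx = 81.
  Sum: 19683/7 + 729 − 4131/5 − 243/2 + 81 = 187191/70.
  ∫_0^3 u'(x)^2 dx = ∫_0^3 (81*x^4 + 36*x^3 - 50*x^2 - 12*x + 9) dx. Term by term:
    ∫_0^3 81*x^4 dx = 19683/5;  ∫_0^3 36*x^3 dx = 729;  ∫_0^3 -50*x^2 dx = -450;
    ∫_0^3 -12*x dx = -54;  ∫_0^3 9 dx = 27.
  Sum: 19683/5 + 729 − 450 − 54 + 27 = 20943/5.
Adding: ||u||_{H^1}^2 = 187191/70 + 20943/5 = 480393/70.


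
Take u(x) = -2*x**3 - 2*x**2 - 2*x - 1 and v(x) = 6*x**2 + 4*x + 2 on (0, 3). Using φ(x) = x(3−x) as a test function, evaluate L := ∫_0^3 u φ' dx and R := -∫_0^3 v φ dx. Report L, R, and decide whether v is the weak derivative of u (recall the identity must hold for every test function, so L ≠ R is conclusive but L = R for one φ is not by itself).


LHS = 1089/10, RHS = -1089/10. No, v is not the weak derivative of u.

u(x) = -2*x**3 - 2*x**2 - 2*x - 1, classical derivative u'(x) = -6*x**2 - 4*x - 2.
φ(x) = x(3−x), so φ'(x) = 3 - 2*x.
Note φ(0) = φ(3) = 0, so the boundary term u·φ vanishes.
LHS = ∫_0^3 u(x) φ'(x) dx = ∫_0^3 (4*x^4 - 2*x^3 - 2*x^2 - 4*x - 3) dx. Term by term:
  ∫_0^3 4*x^4 dx = 972/5;  ∫_0^3 -2*x^3 dx = -81/2;  ∫_0^3 -2*x^2 dx = -18;
  ∫_0^3 -4*x dx = -18;  ∫_0^3 -3 dx = -9.
Sum: 972/5 − 81/2 − 18 − 18 − 9 = 1089/10.
So LHS = 1089/10.
∫_0^3 v(x) φ(x) dx = ∫_0^3 (-6*x^4 + 14*x^3 + 10*x^2 + 6*x) dx. Term by term:
  ∫_0^3 -6*x^4 dx = -1458/5;  ∫_0^3 14*x^3 dx = 567/2;  ∫_0^3 10*x^2 dx = 90;
  ∫_0^3 6*x dx = 27.
Sum: -1458/5 + 567/2 + 90 + 27 = 1089/10.
So RHS = -∫_0^3 v(x) φ(x) dx = -1089/10.
LHS − RHS = 1089/5 ≠ 0, so the identity fails.
(For a valid weak derivative the identity must hold for EVERY test function, in particular this one. The failure shows v is NOT the weak derivative of u.)
Correct weak derivative would be u'(x) = -6*x**2 - 4*x - 2.


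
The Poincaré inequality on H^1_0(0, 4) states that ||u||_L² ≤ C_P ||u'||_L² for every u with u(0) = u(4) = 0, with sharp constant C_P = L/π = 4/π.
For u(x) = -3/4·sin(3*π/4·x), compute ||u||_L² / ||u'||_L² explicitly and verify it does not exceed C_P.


||u||_L² / ||u'||_L² = 4/(3*π) < C_P = 4/π.

u(x) = -3/4·sin(3*π/4·x), so u'(x) = -9*π*cos(3*π*x/4)/16.
Writing u(x) = A·sin(kπx/L) with A = -3/4 and k = 3, use ∫_0^L sin²(kπx/L) dx = L/2 and ∫_0^L cos²(kπx/L) dx = L/2.
u² = 9/16·sin²(3*π/4·x) and (u')² = 81*π^2/256·cos²(3*π/4·x), and each of sin², cos² integrates to L/2 = 2 over (0, 4).
∫_0^4 u² dx = 9/8, so ||u||_L² = 3*sqrt(2)/4.
∫_0^4 (u')² dx = 81*π^2/128, so ||u'||_L² = 9*sqrt(2)*π/16.
Ratio ||u||_L² / ||u'||_L² = 4/(3*π).
Sharp Poincaré constant on H^1_0(0, 4) is C_P = L/π = 4/π, achieved by sin(π/4·x).
This is the k = 3 harmonic; the ratio L/(kπ) is strictly less than C_P = L/π, consistent with the sharp inequality ||u||_L² ≤ C_P ||u'||_L².


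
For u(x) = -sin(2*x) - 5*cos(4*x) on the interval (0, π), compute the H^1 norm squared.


||u||_{H^1(0,π)}^2 = 215*π

u'(x) = 20*sin(4*x) - 2*cos(2*x).
Expand u² and (u')² and integrate term by term on (0, π), using: for integers n ≥ 1, ∫_0^π sin²(nx) dx = ∫_0^π cos²(nx) dx = π/2; for n ≠ n', ∫_0^π sin(nx)sin(n'x) dx = ∫_0^π cos(nx)cos(n'x) dx = 0; and by product-to-sum, ∫_0^π sin(nx)cos(n'x) dx = ½∫_0^π [sin((n+n')x) + sin((n−n')x)] dx, which is 0 when n+n' is even and 2n/(n²−n'²) when n+n' is odd (it need not vanish on (0, π)).
  u² squared terms: (-1)²·∫sin(2x)² dx = 1·π/2 = π/2;  (-5)²·∫cos(4x)² dx = 25·π/2 = 25*π/2.
  u² cross terms: 2·(-1)·(-5)·∫sin(2x)·cos(4x) dx = 10·(0) = 0.
  So ∫_0^π u² dx = π/2 + 25*π/2 + 0 = 13*π.
  (u')² squared terms: (-2)²·∫cos(2x)² dx = 4·π/2 = 2*π;  (20)²·∫sin(4x)² dx = 400·π/2 = 200*π.
  (u')² cross terms: 2·(-2)·(20)·∫cos(2x)·sin(4x) dx = -80·(0) = 0.
  So ∫_0^π (u')² dx = 2*π + 200*π + 0 = 202*π.
||u||_{H^1}^2 = (13*π) + (202*π) = 215*π.


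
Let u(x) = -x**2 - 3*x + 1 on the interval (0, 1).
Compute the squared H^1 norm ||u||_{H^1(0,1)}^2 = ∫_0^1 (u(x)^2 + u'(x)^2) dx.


||u||_{H^1}^2 = 551/30

The H^1 norm (squared) on an interval (0, L) is
  ||u||_{H^1}^2 = ∫_0^L u(x)^2 dx + ∫_0^L u'(x)^2 dx.
Compute u'(x) = -2*x - 3.
Then u(x)^2 = x**4 + 6*x**3 + 7*x**2 - 6*x + 1 and u'(x)^2 = 4*x**2 + 12*x + 9.
Integrate each monomial from 0 to 1 using ∫_0^1 c·x^n dx = c·1^(n+1)/(n+1):
  ∫_0^1 u(x)^2 dx = ∫_0^1 (x^4 + 6*x^3 + 7*x^2 - 6*x + 1) dx. Term by term:
    ∫_0^1 x^4 dx = 1/5;  ∫_0^1 6*x^3 dx = 3/2;  ∫_0^1 7*x^2 dx = 7/3;
    ∫_0^1 -6*x dx = -3;  ∫_0^1 1 dx = 1.
  Sum: 1/5 + 3/2 + 7/3 − 3 + 1 = 61/30.
  ∫_0^1 u'(x)^2 dx = ∫_0^1 (4*x^2 + 12*x + 9) dx. Term by term:
    ∫_0^1 4*x^2 dx = 4/3;  ∫_0^1 12*x dx = 6;  ∫_0^1 9 dx = 9.
  Sum: 4/3 + 6 + 9 = 49/3.
Adding: ||u||_{H^1}^2 = 61/30 + 49/3 = 551/30.


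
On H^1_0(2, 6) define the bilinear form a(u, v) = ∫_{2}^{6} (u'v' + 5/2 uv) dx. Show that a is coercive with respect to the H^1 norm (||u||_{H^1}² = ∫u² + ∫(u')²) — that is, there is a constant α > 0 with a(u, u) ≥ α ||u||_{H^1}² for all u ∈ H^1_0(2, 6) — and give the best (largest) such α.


α = 1

Coercivity of a(·,·) on H^1_0(2, 6) means a(u, u) ≥ α ||u||_{H^1}² for every u ∈ H^1_0.
The interval has length L = 4, and Poincaré/coercivity depend only on L. Here a(u, u) = ∫(u')² + (5/2)·∫u².
Here c = 5/2 ≥ 1, so a(u,u) = ∫(u')² + c∫u² ≥ ∫(u')² + ∫u² = ||u||_{H^1}², i.e. α = 1 works. No larger α is possible: a(u,u) ≥ α||u||_{H^1}² means (1−α)∫(u')² ≥ (α−c)∫u², and for the modes u_n = sin(nπ(x−x₀)/L) (x₀ the left endpoint) one has ∫u_n²/∫(u_n')² = (L/(nπ))² → 0, so a(u_n,u_n)/||u_n||_{H^1}² → 1. Hence the optimal constant is α = 1.
Therefore α = 1.


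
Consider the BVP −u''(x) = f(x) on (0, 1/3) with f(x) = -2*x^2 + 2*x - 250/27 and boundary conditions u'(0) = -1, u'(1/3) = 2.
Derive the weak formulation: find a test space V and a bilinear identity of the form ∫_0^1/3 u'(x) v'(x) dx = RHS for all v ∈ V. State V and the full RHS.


V = H^1(0, 1/3) (v unrestricted at boundary; u is determined up to an additive constant); weak form: ∫_0^1/3 u'v' dx = ∫_0^1/3 (-2*x^2 + 2*x - 250/27) v dx + 2·v(1/3) + v(0) for all v ∈ V.

Multiply both sides by a test function v and integrate from 0 to 1/3:
  ∫_0^1/3 −u''(x) v(x) dx = ∫_0^1/3 f(x) v(x) dx.
Integrate the LHS by parts once:
  ∫_0^1/3 −u'' v dx = −[u'(x) v(x)]_0^1/3 + ∫_0^1/3 u'(x) v'(x) dx.
Thus ∫_0^1/3 u'(x) v'(x) dx = ∫_0^1/3 f(x) v(x) dx + [u'(x) v(x)]_0^1/3.
Choose V so that boundary terms are either known or forced to vanish.
u has inhomogeneous Neumann u'(0) = -1, u'(1/3) = 2. [u' v]_0^1/3 = (2)·v(1/3) − (-1)·v(0) = 2·v(1/3) + v(0). Take V = H^1(0, 1/3); boundary term becomes part of RHS.
Weak formulation: find u (satisfying any essential BC) such that ∫_0^1/3 u'(x) v'(x) dx = ∫_0^1/3 f v dx + 2·v(1/3) + v(0) for all v ∈ V (Neumann data are natural BCs: they enter the RHS as boundary terms).
Substituting f(x) = -2*x^2 + 2*x - 250/27, the right-hand side is ∫_0^1/3 (-2*x^2 + 2*x - 250/27) v dx + 2·v(1/3) + v(0).
Compatibility check (pure Neumann): taking v ≡ 1 ∈ V gives 0 = ∫_0^1/3 f dx + (2) − (-1), i.e. ∫_0^1/3 f dx must equal u'(0) − u'(1/3) = -3. Indeed ∫_0^1/3 (-2*x^2 + 2*x - 250/27) dx = -3, so the data are compatible. The solution is then unique only up to an additive constant (fix it e.g. by requiring ∫_0^1/3 u dx = 0).


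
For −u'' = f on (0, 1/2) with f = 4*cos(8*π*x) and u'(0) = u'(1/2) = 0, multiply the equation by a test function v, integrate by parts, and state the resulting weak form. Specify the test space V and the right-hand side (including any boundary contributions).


V = H^1(0, 1/2) (no boundary constraint on v; u is determined up to an additive constant); weak form: ∫_0^1/2 u'v' dx = ∫_0^1/2 (4*cos(8*π*x)) v dx for all v ∈ V.

Multiply both sides by a test function v and integrate from 0 to 1/2:
  ∫_0^1/2 −u''(x) v(x) dx = ∫_0^1/2 f(x) v(x) dx.
Integrate the LHS by parts once:
  ∫_0^1/2 −u'' v dx = −[u'(x) v(x)]_0^1/2 + ∫_0^1/2 u'(x) v'(x) dx.
Thus ∫_0^1/2 u'(x) v'(x) dx = ∫_0^1/2 f(x) v(x) dx + [u'(x) v(x)]_0^1/2.
Choose V so that boundary terms are either known or forced to vanish.
u has homogeneous Neumann: u'(0) = u'(1/2) = 0. So [u' v]_0^1/2 = 0·v(1/2) − 0·v(0) = 0 for any v; take V = H^1(0, 1/2).
Weak formulation: find u (satisfying any essential BC) such that ∫_0^1/2 u'(x) v'(x) dx = ∫_0^1/2 f v dx for all v ∈ V (homogeneous Neumann, so boundary terms vanish).
Substituting f(x) = 4*cos(8*π*x), the right-hand side is ∫_0^1/2 (4*cos(8*π*x)) v dx.
Compatibility check (pure Neumann): taking v ≡ 1 ∈ V gives 0 = ∫_0^1/2 f dx + (0) − (0), i.e. ∫_0^1/2 f dx must equal u'(0) − u'(1/2) = 0. Indeed ∫_0^1/2 (4*cos(8*π*x)) dx = 0, so the data are compatible. The solution is then unique only up to an additive constant (fix it e.g. by requiring ∫_0^1/2 u dx = 0).


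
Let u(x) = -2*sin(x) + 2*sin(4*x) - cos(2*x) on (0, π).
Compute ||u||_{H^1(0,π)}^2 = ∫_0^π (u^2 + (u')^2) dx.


||u||_{H^1(0,π)}^2 = -40/3 + 81*π/2

u'(x) = 2*sin(2*x) - 2*cos(x) + 8*cos(4*x).
Expand u² and (u')² and integrate term by term on (0, π), using: for integers n ≥ 1, ∫_0^π sin²(nx) dx = ∫_0^π cos²(nx) dx = π/2; for n ≠ n', ∫_0^π sin(nx)sin(n'x) dx = ∫_0^π cos(nx)cos(n'x) dx = 0; and by product-to-sum, ∫_0^π sin(nx)cos(n'x) dx = ½∫_0^π [sin((n+n')x) + sin((n−n')x)] dx, which is 0 when n+n' is even and 2n/(n²−n'²) when n+n' is odd (it need not vanish on (0, π)).
  u² squared terms: (-1)²·∫cos(2x)² dx = 1·π/2 = π/2;  (-2)²·∫sin(x)² dx = 4·π/2 = 2*π;  (2)²·∫sin(4x)² dx = 4·π/2 = 2*π.
  u² cross terms: 2·(-1)·(-2)·∫cos(2x)·sin(x) dx = 4·(-2/3) = -8/3;  2·(-1)·(2)·∫cos(2x)·sin(4x) dx = -4·(0) = 0;  2·(-2)·(2)·∫sin(x)·sin(4x) dx = -8·(0) = 0.
  So ∫_0^π u² dx = π/2 + 2*π + 2*π − 8/3 + 0 + 0 = -8/3 + 9*π/2.
  (u')² squared terms: (-2)²·∫cos(x)² dx = 4·π/2 = 2*π;  (2)²·∫sin(2x)² dx = 4·π/2 = 2*π;  (8)²·∫cos(4x)² dx = 64·π/2 = 32*π.
  (u')² cross terms: 2·(-2)·(2)·∫cos(x)·sin(2x) dx = -8·(4/3) = -32/3;  2·(-2)·(8)·∫cos(x)·cos(4x) dx = -32·(0) = 0;  2·(2)·(8)·∫sin(2x)·cos(4x) dx = 32·(0) = 0.
  So ∫_0^π (u')² dx = 2*π + 2*π + 32*π − 32/3 + 0 + 0 = -32/3 + 36*π.
||u||_{H^1}^2 = (-8/3 + 9*π/2) + (-32/3 + 36*π) = -40/3 + 81*π/2.


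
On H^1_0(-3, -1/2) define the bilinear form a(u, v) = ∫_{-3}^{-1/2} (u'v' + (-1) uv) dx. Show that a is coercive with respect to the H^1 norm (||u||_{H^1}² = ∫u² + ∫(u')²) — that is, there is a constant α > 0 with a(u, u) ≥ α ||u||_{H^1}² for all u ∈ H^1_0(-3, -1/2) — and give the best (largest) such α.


α = (-25 + 4*π^2)/(25 + 4*π^2)

Coercivity of a(·,·) on H^1_0(-3, -1/2) means a(u, u) ≥ α ||u||_{H^1}² for every u ∈ H^1_0.
The interval has length L = 5/2, and Poincaré/coercivity depend only on L. Here a(u, u) = ∫(u')² + (-1)·∫u².
Here c = -1 < 0 with |c| < (π/L)² = 4*π^2/25, so coercivity still holds. The condition a(u,u) ≥ α||u||_{H^1}² reads (1−α)∫(u')² ≥ (α−c)∫u². Any admissible α is ≤ 1 (rapidly oscillating u have ∫u²/∫(u')² → 0), and α = 1 would force 0 ≥ (1−c)∫u², impossible since c < 1; so 1−α > 0. By the sharp Poincaré inequality on H^1_0 of an interval of length L, ∫(u')² ≥ (π/L)²∫u² with equality for the first sine mode sin(π(x−x₀)/L) (x₀ the left endpoint), so the inequality holds for all u iff (1−α)(π/L)² ≥ α − c, i.e. α ≤ ((π/L)² + c)/((π/L)² + 1) = (1 + c(L/π)²)/(1 + (L/π)²). (Direct route, valid since c ≤ 0: Poincaré gives c∫u² ≥ c(L/π)²∫(u')², so a(u,u) ≥ (1 + c(L/π)²)∫(u')², while ||u||_{H^1}² ≤ (1 + (L/π)²)∫(u')²; dividing yields the same α.) With (π/L)² = 4*π^2/25 and c = -1, the largest admissible constant is α = ((π/L)² + c)/((π/L)² + 1).
Simplifying, α = (-25 + 4*π^2)/(25 + 4*π^2).


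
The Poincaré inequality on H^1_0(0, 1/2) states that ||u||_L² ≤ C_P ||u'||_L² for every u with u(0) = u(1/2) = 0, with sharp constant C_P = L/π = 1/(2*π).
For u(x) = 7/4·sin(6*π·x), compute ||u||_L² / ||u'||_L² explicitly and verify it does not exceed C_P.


||u||_L² / ||u'||_L² = 1/(6*π) < C_P = 1/(2*π).

u(x) = 7/4·sin(6*π·x), so u'(x) = 21*π*cos(6*π*x)/2.
Writing u(x) = A·sin(kπx/L) with A = 7/4 and k = 3, use ∫_0^L sin²(kπx/L) dx = L/2 and ∫_0^L cos²(kπx/L) dx = L/2.
u² = 49/16·sin²(6*π·x) and (u')² = 441*π^2/4·cos²(6*π·x), and each of sin², cos² integrates to L/2 = 1/4 over (0, 1/2).
∫_0^1/2 u² dx = 49/64, so ||u||_L² = 7/8.
∫_0^1/2 (u')² dx = 441*π^2/16, so ||u'||_L² = 21*π/4.
Ratio ||u||_L² / ||u'||_L² = 1/(6*π).
Sharp Poincaré constant on H^1_0(0, 1/2) is C_P = L/π = 1/(2*π), achieved by sin(2*π·x).
This is the k = 3 harmonic; the ratio L/(kπ) is strictly less than C_P = L/π, consistent with the sharp inequality ||u||_L² ≤ C_P ||u'||_L².


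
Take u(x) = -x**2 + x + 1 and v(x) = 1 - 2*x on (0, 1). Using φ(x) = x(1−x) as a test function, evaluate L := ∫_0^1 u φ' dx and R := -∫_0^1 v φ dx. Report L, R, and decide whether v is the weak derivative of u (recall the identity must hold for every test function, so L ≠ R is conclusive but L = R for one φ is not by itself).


LHS = 0, RHS = 0. Yes, v = u' weakly.

u(x) = -x**2 + x + 1, classical derivative u'(x) = 1 - 2*x.
φ(x) = x(1−x), so φ'(x) = 1 - 2*x.
Note φ(0) = φ(1) = 0, so the boundary term u·φ vanishes.
LHS = ∫_0^1 u(x) φ'(x) dx = ∫_0^1 (2*x^3 - 3*x^2 - x + 1) dx. Term by term:
  ∫_0^1 2*x^3 dx = 1/2;  ∫_0^1 -3*x^2 dx = -1;  ∫_0^1 -x dx = -1/2;
  ∫_0^1 1 dx = 1.
Sum: 1/2 − 1 − 1/2 + 1 = 0.
So LHS = 0.
∫_0^1 v(x) φ(x) dx = ∫_0^1 (2*x^3 - 3*x^2 + x) dx. Term by term:
  ∫_0^1 2*x^3 dx = 1/2;  ∫_0^1 -3*x^2 dx = -1;  ∫_0^1 x dx = 1/2.
Sum: 1/2 − 1 + 1/2 = 0.
So RHS = -∫_0^1 v(x) φ(x) dx = 0.
LHS = RHS, so the identity holds for this test φ.
Moreover u is smooth here and v(x) = u'(x) = 1 - 2*x pointwise, so the identity holds for every test function. Hence v is the weak derivative of u.


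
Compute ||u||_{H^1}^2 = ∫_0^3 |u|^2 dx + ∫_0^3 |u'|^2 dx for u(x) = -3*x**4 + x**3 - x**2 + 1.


||u||_{H^1}^2 = 7741113/140

The H^1 norm (squared) on an interval (0, L) is
  ||u||_{H^1}^2 = ∫_0^L u(x)^2 dx + ∫_0^L u'(x)^2 dx.
Compute u'(x) = -12*x**3 + 3*x**2 - 2*x.
Then u(x)^2 = 9*x**8 - 6*x**7 + 7*x**6 - 2*x**5 - 5*x**4 + 2*x**3 - 2*x**2 + 1 and u'(x)^2 = 144*x**6 - 72*x**5 + 57*x**4 - 12*x**3 + 4*x**2.
Integrate each monomial from 0 to 3 using ∫_0^3 c·x^n dx = c·3^(n+1)/(n+1):
  ∫_0^3 u(x)^2 dx = ∫_0^3 (9*x^8 - 6*x^7 + 7*x^6 - 2*x^5 - 5*x^4 + 2*x^3 - 2*x^2 + 1) dx. Term by term:
    ∫_0^3 9*x^8 dx = 19683;  ∫_0^3 -6*x^7 dx = -19683/4;  ∫_0^3 7*x^6 dx = 2187;
    ∫_0^3 -2*x^5 dx = -243;  ∫_0^3 -5*x^4 dx = -243;  ∫_0^3 2*x^3 dx = 81/2;
    ∫_0^3 -2*x^2 dx = -18;  ∫_0^3 1 dx = 3.
  Sum: 19683 − 19683/4 + 2187 − 243 − 243 + 81/2 − 18 + 3 = 65955/4.
  ∫_0^3 u'(x)^2 dx = ∫_0^3 (144*x^6 - 72*x^5 + 57*x^4 - 12*x^3 + 4*x^2) dx. Term by term:
    ∫_0^3 144*x^6 dx = 314928/7;  ∫_0^3 -72*x^5 dx = -8748;  ∫_0^3 57*x^4 dx = 13851/5;
    ∫_0^3 -12*x^3 dx = -243;  ∫_0^3 4*x^2 dx = 36.
  Sum: 314928/7 − 8748 + 13851/5 − 243 + 36 = 1358172/35.
Adding: ||u||_{H^1}^2 = 65955/4 + 1358172/35 = 7741113/140.


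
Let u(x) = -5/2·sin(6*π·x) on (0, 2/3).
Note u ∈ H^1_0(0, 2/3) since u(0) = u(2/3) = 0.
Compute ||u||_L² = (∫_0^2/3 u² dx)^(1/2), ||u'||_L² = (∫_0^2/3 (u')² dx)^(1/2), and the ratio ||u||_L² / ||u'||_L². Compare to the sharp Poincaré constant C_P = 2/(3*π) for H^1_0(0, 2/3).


||u||_L² / ||u'||_L² = 1/(6*π) < C_P = 2/(3*π).

u(x) = -5/2·sin(6*π·x), so u'(x) = -15*π*cos(6*π*x).
Writing u(x) = A·sin(kπx/L) with A = -5/2 and k = 4, use ∫_0^L sin²(kπx/L) dx = L/2 and ∫_0^L cos²(kπx/L) dx = L/2.
u² = 25/4·sin²(6*π·x) and (u')² = 225*π^2·cos²(6*π·x), and each of sin², cos² integrates to L/2 = 1/3 over (0, 2/3).
∫_0^2/3 u² dx = 25/12, so ||u||_L² = 5*sqrt(3)/6.
∫_0^2/3 (u')² dx = 75*π^2, so ||u'||_L² = 5*sqrt(3)*π.
Ratio ||u||_L² / ||u'||_L² = 1/(6*π).
Sharp Poincaré constant on H^1_0(0, 2/3) is C_P = L/π = 2/(3*π), achieved by sin(3*π/2·x).
This is the k = 4 harmonic; the ratio L/(kπ) is strictly less than C_P = L/π, consistent with the sharp inequality ||u||_L² ≤ C_P ||u'||_L².


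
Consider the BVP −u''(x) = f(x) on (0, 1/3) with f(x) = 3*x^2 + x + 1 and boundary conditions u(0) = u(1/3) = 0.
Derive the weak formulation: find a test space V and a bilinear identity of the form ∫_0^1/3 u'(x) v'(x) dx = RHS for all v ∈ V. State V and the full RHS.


V = H^1_0(0, 1/3) (so v(0) = v(1/3) = 0); weak form: ∫_0^1/3 u'v' dx = ∫_0^1/3 (3*x^2 + x + 1) v dx for all v ∈ V.

Multiply both sides by a test function v and integrate from 0 to 1/3:
  ∫_0^1/3 −u''(x) v(x) dx = ∫_0^1/3 f(x) v(x) dx.
Integrate the LHS by parts once:
  ∫_0^1/3 −u'' v dx = −[u'(x) v(x)]_0^1/3 + ∫_0^1/3 u'(x) v'(x) dx.
Thus ∫_0^1/3 u'(x) v'(x) dx = ∫_0^1/3 f(x) v(x) dx + [u'(x) v(x)]_0^1/3.
Choose V so that boundary terms are either known or forced to vanish.
u is Dirichlet: u(0) = u(1/3) = 0. Let V = H^1_0(0, 1/3); then v(0) = v(1/3) = 0, and [u' v]_0^1/3 = 0.
Weak formulation: find u (satisfying any essential BC) such that ∫_0^1/3 u'(x) v'(x) dx = ∫_0^1/3 f v dx for all v ∈ V.
Substituting f(x) = 3*x^2 + x + 1, the right-hand side is ∫_0^1/3 (3*x^2 + x + 1) v dx.


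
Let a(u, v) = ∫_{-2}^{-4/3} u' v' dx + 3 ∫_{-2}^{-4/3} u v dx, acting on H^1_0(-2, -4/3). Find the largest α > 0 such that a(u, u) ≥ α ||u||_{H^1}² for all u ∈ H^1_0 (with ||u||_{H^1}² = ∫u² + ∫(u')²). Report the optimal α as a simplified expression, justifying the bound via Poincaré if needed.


α = 1

Coercivity of a(·,·) on H^1_0(-2, -4/3) means a(u, u) ≥ α ||u||_{H^1}² for every u ∈ H^1_0.
The interval has length L = 2/3, and Poincaré/coercivity depend only on L. Here a(u, u) = ∫(u')² + (3)·∫u².
Here c = 3 ≥ 1, so a(u,u) = ∫(u')² + c∫u² ≥ ∫(u')² + ∫u² = ||u||_{H^1}², i.e. α = 1 works. No larger α is possible: a(u,u) ≥ α||u||_{H^1}² means (1−α)∫(u')² ≥ (α−c)∫u², and for the modes u_n = sin(nπ(x−x₀)/L) (x₀ the left endpoint) one has ∫u_n²/∫(u_n')² = (L/(nπ))² → 0, so a(u_n,u_n)/||u_n||_{H^1}² → 1. Hence the optimal constant is α = 1.
Therefore α = 1.


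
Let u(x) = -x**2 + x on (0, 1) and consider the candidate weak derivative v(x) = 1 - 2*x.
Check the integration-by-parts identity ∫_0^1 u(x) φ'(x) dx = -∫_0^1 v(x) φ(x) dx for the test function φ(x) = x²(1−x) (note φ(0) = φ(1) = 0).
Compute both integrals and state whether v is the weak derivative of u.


LHS = 1/60, RHS = 1/60. Yes, v = u' weakly.

u(x) = -x**2 + x, classical derivative u'(x) = 1 - 2*x.
φ(x) = x²(1−x), so φ'(x) = x*(2 - 3*x).
Note φ(0) = φ(1) = 0, so the boundary term u·φ vanishes.
LHS = ∫_0^1 u(x) φ'(x) dx = ∫_0^1 (3*x^4 - 5*x^3 + 2*x^2) dx. Term by term:
  ∫_0^1 3*x^4 dx = 3/5;  ∫_0^1 -5*x^3 dx = -5/4;  ∫_0^1 2*x^2 dx = 2/3.
Sum: 3/5 − 5/4 + 2/3 = 1/60.
So LHS = 1/60.
∫_0^1 v(x) φ(x) dx = ∫_0^1 (2*x^4 - 3*x^3 + x^2) dx. Term by term:
  ∫_0^1 2*x^4 dx = 2/5;  ∫_0^1 -3*x^3 dx = -3/4;  ∫_0^1 x^2 dx = 1/3.
Sum: 2/5 − 3/4 + 1/3 = -1/60.
So RHS = -∫_0^1 v(x) φ(x) dx = 1/60.
LHS = RHS, so the identity holds for this test φ.
Moreover u is smooth here and v(x) = u'(x) = 1 - 2*x pointwise, so the identity holds for every test function. Hence v is the weak derivative of u.


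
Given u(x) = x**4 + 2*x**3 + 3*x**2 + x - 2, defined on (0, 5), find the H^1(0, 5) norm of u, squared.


||u||_{H^1}^2 = 58964375/63

The H^1 norm (squared) on an interval (0, L) is
  ||u||_{H^1}^2 = ∫_0^L u(x)^2 dx + ∫_0^L u'(x)^2 dx.
Compute u'(x) = 4*x**3 + 6*x**2 + 6*x + 1.
Then u(x)^2 = x**8 + 4*x**7 + 10*x**6 + 14*x**5 + 9*x**4 - 2*x**3 - 11*x**2 - 4*x + 4 and u'(x)^2 = 16*x**6 + 48*x**5 + 84*x**4 + 80*x**3 + 48*x**2 + 12*x + 1.
Integrate each monomial from 0 to 5 using ∫_0^5 c·x^n dx = c·5^(n+1)/(n+1):
  ∫_0^5 u(x)^2 dx = ∫_0^5 (x^8 + 4*x^7 + 10*x^6 + 14*x^5 + 9*x^4 - 2*x^3 - 11*x^2 - 4*x + 4) dx. Term by term:
    ∫_0^5 x^8 dx = 1953125/9;  ∫_0^5 4*x^7 dx = 390625/2;  ∫_0^5 10*x^6 dx = 781250/7;
    ∫_0^5 14*x^5 dx = 109375/3;  ∫_0^5 9*x^4 dx = 5625;  ∫_0^5 -2*x^3 dx = -625/2;
    ∫_0^5 -11*x^2 dx = -1375/3;  ∫_0^5 -4*x dx = -50;  ∫_0^5 4 dx = 20.
  Sum: 1953125/9 + 390625/2 + 781250/7 + 109375/3 + 5625 − 625/2 − 1375/3 − 50 + 20 = 35608610/63.
  ∫_0^5 u'(x)^2 dx = ∫_0^5 (16*x^6 + 48*x^5 + 84*x^4 + 80*x^3 + 48*x^2 + 12*x + 1) dx. Term by term:
    ∫_0^5 16*x^6 dx = 1250000/7;  ∫_0^5 48*x^5 dx = 125000;  ∫_0^5 84*x^4 dx = 52500;
    ∫_0^5 80*x^3 dx = 12500;  ∫_0^5 48*x^2 dx = 2000;  ∫_0^5 12*x dx = 150;
    ∫_0^5 1 dx = 5.
  Sum: 1250000/7 + 125000 + 52500 + 12500 + 2000 + 150 + 5 = 2595085/7.
Adding: ||u||_{H^1}^2 = 35608610/63 + 2595085/7 = 58964375/63.


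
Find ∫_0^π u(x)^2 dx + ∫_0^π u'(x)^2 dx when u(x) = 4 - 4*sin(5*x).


||u||_{H^1(0,π)}^2 = -64/5 + 224*π

u'(x) = -20*cos(5*x).
Expand u² and (u')² and integrate term by term on (0, π), using: for integers n ≥ 1, ∫_0^π sin²(nx) dx = ∫_0^π cos²(nx) dx = π/2; for n ≠ n', ∫_0^π sin(nx)sin(n'x) dx = ∫_0^π cos(nx)cos(n'x) dx = 0; and by product-to-sum, ∫_0^π sin(nx)cos(n'x) dx = ½∫_0^π [sin((n+n')x) + sin((n−n')x)] dx, which is 0 when n+n' is even and 2n/(n²−n'²) when n+n' is odd (it need not vanish on (0, π)). For the constant mode: ∫_0^π 1 dx = π, ∫_0^π cos(nx) dx = 0, ∫_0^π sin(nx) dx = (1−(−1)^n)/n.
  u² squared terms: (4)²·∫1 dx = 16·π = 16*π;  (-4)²·∫sin(5x)² dx = 16·π/2 = 8*π.
  u² cross terms: 2·(4)·(-4)·∫1·sin(5x) dx = -32·(2/5) = -64/5.
  So ∫_0^π u² dx = 16*π + 8*π − 64/5 = -64/5 + 24*π.
  (u')² squared terms: (-20)²·∫cos(5x)² dx = 400·π/2 = 200*π.
  So ∫_0^π (u')² dx = 200*π.
||u||_{H^1}^2 = (-64/5 + 24*π) + (200*π) = -64/5 + 224*π.


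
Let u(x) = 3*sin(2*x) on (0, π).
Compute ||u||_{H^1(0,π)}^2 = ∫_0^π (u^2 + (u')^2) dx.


||u||_{H^1(0,π)}^2 = 45*π/2

u'(x) = 6*cos(2*x).
Expand u² and (u')² and integrate term by term on (0, π), using: for integers n ≥ 1, ∫_0^π sin²(nx) dx = ∫_0^π cos²(nx) dx = π/2; for n ≠ n', ∫_0^π sin(nx)sin(n'x) dx = ∫_0^π cos(nx)cos(n'x) dx = 0; and by product-to-sum, ∫_0^π sin(nx)cos(n'x) dx = ½∫_0^π [sin((n+n')x) + sin((n−n')x)] dx, which is 0 when n+n' is even and 2n/(n²−n'²) when n+n' is odd (it need not vanish on (0, π)).
  u² squared terms: (3)²·∫sin(2x)² dx = 9·π/2 = 9*π/2.
  So ∫_0^π u² dx = 9*π/2.
  (u')² squared terms: (6)²·∫cos(2x)² dx = 36·π/2 = 18*π.
  So ∫_0^π (u')² dx = 18*π.
||u||_{H^1}^2 = (9*π/2) + (18*π) = 45*π/2.


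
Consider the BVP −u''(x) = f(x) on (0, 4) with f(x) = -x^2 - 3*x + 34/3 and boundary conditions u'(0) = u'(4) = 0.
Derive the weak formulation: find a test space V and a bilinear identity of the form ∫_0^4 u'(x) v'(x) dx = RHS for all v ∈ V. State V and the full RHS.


V = H^1(0, 4) (no boundary constraint on v; u is determined up to an additive constant); weak form: ∫_0^4 u'v' dx = ∫_0^4 (-x^2 - 3*x + 34/3) v dx for all v ∈ V.

Multiply both sides by a test function v and integrate from 0 to 4:
  ∫_0^4 −u''(x) v(x) dx = ∫_0^4 f(x) v(x) dx.
Integrate the LHS by parts once:
  ∫_0^4 −u'' v dx = −[u'(x) v(x)]_0^4 + ∫_0^4 u'(x) v'(x) dx.
Thus ∫_0^4 u'(x) v'(x) dx = ∫_0^4 f(x) v(x) dx + [u'(x) v(x)]_0^4.
Choose V so that boundary terms are either known or forced to vanish.
u has homogeneous Neumann: u'(0) = u'(4) = 0. So [u' v]_0^4 = 0·v(4) − 0·v(0) = 0 for any v; take V = H^1(0, 4).
Weak formulation: find u (satisfying any essential BC) such that ∫_0^4 u'(x) v'(x) dx = ∫_0^4 f v dx for all v ∈ V (homogeneous Neumann, so boundary terms vanish).
Substituting f(x) = -x^2 - 3*x + 34/3, the right-hand side is ∫_0^4 (-x^2 - 3*x + 34/3) v dx.
Compatibility check (pure Neumann): taking v ≡ 1 ∈ V gives 0 = ∫_0^4 f dx + (0) − (0), i.e. ∫_0^4 f dx must equal u'(0) − u'(4) = 0. Indeed ∫_0^4 (-x^2 - 3*x + 34/3) dx = 0, so the data are compatible. The solution is then unique only up to an additive constant (fix it e.g. by requiring ∫_0^4 u dx = 0).


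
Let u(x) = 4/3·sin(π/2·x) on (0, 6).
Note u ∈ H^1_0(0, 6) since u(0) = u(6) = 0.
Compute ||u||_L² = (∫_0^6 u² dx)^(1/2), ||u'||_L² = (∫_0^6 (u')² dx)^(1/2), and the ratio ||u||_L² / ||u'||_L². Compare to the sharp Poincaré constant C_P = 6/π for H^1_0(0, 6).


||u||_L² / ||u'||_L² = 2/π < C_P = 6/π.

u(x) = 4/3·sin(π/2·x), so u'(x) = 2*π*cos(π*x/2)/3.
Writing u(x) = A·sin(kπx/L) with A = 4/3 and k = 3, use ∫_0^L sin²(kπx/L) dx = L/2 and ∫_0^L cos²(kπx/L) dx = L/2.
u² = 16/9·sin²(π/2·x) and (u')² = 4*π^2/9·cos²(π/2·x), and each of sin², cos² integrates to L/2 = 3 over (0, 6).
∫_0^6 u² dx = 16/3, so ||u||_L² = 4*sqrt(3)/3.
∫_0^6 (u')² dx = 4*π^2/3, so ||u'||_L² = 2*sqrt(3)*π/3.
Ratio ||u||_L² / ||u'||_L² = 2/π.
Sharp Poincaré constant on H^1_0(0, 6) is C_P = L/π = 6/π, achieved by sin(π/6·x).
This is the k = 3 harmonic; the ratio L/(kπ) is strictly less than C_P = L/π, consistent with the sharp inequality ||u||_L² ≤ C_P ||u'||_L².
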